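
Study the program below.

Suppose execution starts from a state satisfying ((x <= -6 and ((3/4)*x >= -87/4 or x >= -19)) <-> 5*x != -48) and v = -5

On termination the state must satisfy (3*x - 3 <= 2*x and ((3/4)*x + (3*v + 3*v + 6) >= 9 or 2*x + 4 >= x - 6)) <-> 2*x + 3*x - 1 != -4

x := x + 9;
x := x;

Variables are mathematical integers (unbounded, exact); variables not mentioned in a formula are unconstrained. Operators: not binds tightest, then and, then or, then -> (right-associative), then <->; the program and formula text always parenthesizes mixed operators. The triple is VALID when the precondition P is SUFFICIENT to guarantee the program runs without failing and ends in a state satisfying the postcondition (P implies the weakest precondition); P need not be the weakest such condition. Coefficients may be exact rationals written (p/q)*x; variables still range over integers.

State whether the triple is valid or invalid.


Working backward. After the program, the postcondition (3*x - 3 <= 2*x and ((3/4)*x + (3*v + 3*v + 6) >= 9 or 2*x + 4 >= x - 6)) <-> 2*x + 3*x - 1 != -4 must hold; in canonical form it is (x <= 3 and (6*v + (3/4)*x >= 3 or x >= -10)) <-> 5*x != -3.
Before x := x: (x <= 3 and (6*v + (3/4)*x >= 3 or x >= -10)) <-> 5*x != -3
Before x := x + 9: (x <= -6 and (6*v + (3/4)*x >= -15/4 or x >= -19)) <-> 5*x != -48
The weakest precondition is (x <= -6 and (6*v + (3/4)*x >= -15/4 or x >= -19)) <-> 5*x != -48.
Check whether ((x <= -6 and ((3/4)*x >= -87/4 or x >= -19)) <-> 5*x != -48) and v = -5 implies it.
Countermodel: at the initial state v = -5, x = -29, the precondition holds but the weakest precondition fails.
Answer: invalid


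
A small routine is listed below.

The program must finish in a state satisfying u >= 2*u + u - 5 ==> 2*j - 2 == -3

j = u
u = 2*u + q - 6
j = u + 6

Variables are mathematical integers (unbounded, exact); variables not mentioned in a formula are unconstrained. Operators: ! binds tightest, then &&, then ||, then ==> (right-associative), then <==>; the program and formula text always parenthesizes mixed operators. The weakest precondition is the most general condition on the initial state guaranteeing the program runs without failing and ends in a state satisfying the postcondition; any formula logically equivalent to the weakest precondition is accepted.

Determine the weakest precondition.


Working backward. After the program, the postcondition u >= 2*u + u - 5 ==> 2*j - 2 == -3 must hold; in canonical form it is 2*u <= 5 ==> 2*j == -1.
Before j := u + 6: 2*u <= 5 ==> 2*u == -13
Before u := 2*u + q - 6: 2*q + 4*u <= 17 ==> 2*q + 4*u == -1
Before j := u: 2*q + 4*u <= 17 ==> 2*q + 4*u == -1
Answer: WP = 2*q + 4*u <= 17 ==> 2*q + 4*u == -1


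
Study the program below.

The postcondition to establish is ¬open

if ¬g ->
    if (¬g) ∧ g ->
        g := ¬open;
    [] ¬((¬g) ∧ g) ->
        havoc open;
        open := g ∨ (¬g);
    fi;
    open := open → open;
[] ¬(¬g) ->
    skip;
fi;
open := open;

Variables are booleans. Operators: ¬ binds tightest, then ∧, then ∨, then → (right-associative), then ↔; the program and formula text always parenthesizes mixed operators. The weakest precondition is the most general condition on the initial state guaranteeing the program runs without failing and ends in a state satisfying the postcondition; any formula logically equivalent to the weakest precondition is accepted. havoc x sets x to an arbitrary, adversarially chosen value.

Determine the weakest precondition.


Working backward. After the program, ¬open must hold.
Before open := open: ¬open
Then branch requires false; else branch requires ¬open.
Before the if: g ∧ (g → (¬open))
Answer: WP = g ∧ (g → (¬open))


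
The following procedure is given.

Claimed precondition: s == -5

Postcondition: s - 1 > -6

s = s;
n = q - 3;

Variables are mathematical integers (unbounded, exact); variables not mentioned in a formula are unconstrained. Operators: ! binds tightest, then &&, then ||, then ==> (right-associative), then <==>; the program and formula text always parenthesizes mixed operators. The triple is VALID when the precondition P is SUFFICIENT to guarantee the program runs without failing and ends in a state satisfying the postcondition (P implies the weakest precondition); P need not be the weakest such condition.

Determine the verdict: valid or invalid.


Working backward. After the program, the postcondition s - 1 > -6 must hold; in canonical form it is s > -5.
Before n := q - 3: s > -5
Before s := s: s > -5
The weakest precondition is s > -5.
Check whether s == -5 implies it.
Countermodel: at the initial state s = -5, the precondition holds but the weakest precondition fails.
Answer: invalid


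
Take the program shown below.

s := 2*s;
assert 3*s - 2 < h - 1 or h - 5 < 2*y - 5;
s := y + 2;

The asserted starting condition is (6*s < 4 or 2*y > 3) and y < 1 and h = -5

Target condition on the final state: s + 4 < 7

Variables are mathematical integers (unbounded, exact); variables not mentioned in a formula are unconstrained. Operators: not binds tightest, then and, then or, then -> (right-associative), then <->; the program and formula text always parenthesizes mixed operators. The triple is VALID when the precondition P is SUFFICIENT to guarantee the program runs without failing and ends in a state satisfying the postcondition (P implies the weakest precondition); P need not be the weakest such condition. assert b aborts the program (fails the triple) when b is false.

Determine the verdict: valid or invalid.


Working backward. After the program, the postcondition s + 4 < 7 must hold; in canonical form it is s < 3.
Before s := y + 2: y < 1
Before assert 3*s - 2 < h - 1 or h - 5 < 2*y - 5: (3*s < h + 1 or h < 2*y) and y < 1
Before s := 2*s: (6*s < h + 1 or h < 2*y) and y < 1
The weakest precondition is (6*s < h + 1 or h < 2*y) and y < 1.
Check whether (6*s < 4 or 2*y > 3) and y < 1 and h = -5 implies it.
Countermodel: at the initial state h = -5, s = 0, y = -3, the precondition holds but the weakest precondition fails.
Answer: invalid


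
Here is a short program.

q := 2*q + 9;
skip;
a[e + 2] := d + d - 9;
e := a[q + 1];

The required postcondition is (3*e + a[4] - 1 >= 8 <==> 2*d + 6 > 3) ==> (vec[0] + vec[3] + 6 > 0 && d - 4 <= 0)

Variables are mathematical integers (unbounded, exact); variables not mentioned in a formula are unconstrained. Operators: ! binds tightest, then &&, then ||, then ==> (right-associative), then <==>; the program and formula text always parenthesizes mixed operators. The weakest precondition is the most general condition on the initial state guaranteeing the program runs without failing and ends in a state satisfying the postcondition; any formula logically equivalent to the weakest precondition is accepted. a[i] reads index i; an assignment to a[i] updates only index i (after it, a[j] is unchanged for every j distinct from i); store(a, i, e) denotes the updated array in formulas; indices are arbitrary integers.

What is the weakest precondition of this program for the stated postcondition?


Working backward. After the program, the postcondition (3*e + a[4] - 1 >= 8 <==> 2*d + 6 > 3) ==> (vec[0] + vec[3] + 6 > 0 && d - 4 <= 0) must hold; in canonical form it is (a[4] + 3*e >= 9 <==> 2*d > -3) ==> (vec[0] + vec[3] > -6 && d <= 4).
Before e := a[q + 1]: (3*a[q + 1] + a[4] >= 9 <==> 2*d > -3) ==> (vec[0] + vec[3] > -6 && d <= 4)
Before a[e + 2] := d + d - 9: (3*store(a, e + 2, 2*d - 9)[q + 1] + store(a, e + 2, 2*d - 9)[4] >= 9 <==> 2*d > -3) ==> (vec[0] + vec[3] > -6 && d <= 4)
Before skip: (3*store(a, e + 2, 2*d - 9)[q + 1] + store(a, e + 2, 2*d - 9)[4] >= 9 <==> 2*d > -3) ==> (vec[0] + vec[3] > -6 && d <= 4)
Before q := 2*q + 9: (3*store(a, e + 2, 2*d - 9)[2*q + 10] + store(a, e + 2, 2*d - 9)[4] >= 9 <==> 2*d > -3) ==> (vec[0] + vec[3] > -6 && d <= 4)
Answer: WP = (3*store(a, e + 2, 2*d - 9)[2*q + 10] + store(a, e + 2, 2*d - 9)[4] >= 9 <==> 2*d > -3) ==> (vec[0] + vec[3] > -6 && d <= 4)


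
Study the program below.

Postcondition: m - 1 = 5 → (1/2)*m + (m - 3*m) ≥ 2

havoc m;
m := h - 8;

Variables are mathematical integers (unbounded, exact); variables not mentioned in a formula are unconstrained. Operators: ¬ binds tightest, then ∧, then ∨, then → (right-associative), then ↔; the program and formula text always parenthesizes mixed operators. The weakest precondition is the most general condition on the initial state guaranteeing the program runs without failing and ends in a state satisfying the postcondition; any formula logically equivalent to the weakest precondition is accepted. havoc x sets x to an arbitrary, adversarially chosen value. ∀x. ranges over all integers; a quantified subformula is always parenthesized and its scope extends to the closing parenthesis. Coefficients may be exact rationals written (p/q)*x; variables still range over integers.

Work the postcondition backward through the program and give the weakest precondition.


Working backward. After the program, the postcondition m - 1 = 5 → (1/2)*m + (m - 3*m) ≥ 2 must hold; in canonical form it is m = 6 → (3/2)*m ≤ -2.
Before m := h - 8: h = 14 → (3/2)*h ≤ 10
Before havoc m: h = 14 → (3/2)*h ≤ 10
Answer: WP = h = 14 → (3/2)*h ≤ 10


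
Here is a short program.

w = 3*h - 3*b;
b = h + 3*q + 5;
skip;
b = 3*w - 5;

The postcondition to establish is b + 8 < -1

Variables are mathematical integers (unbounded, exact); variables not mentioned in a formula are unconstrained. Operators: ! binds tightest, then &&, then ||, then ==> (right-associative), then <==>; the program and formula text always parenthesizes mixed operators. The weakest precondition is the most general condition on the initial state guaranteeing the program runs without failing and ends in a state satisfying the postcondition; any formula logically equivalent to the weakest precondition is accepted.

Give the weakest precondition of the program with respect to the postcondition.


Working backward. After the program, the postcondition b + 8 < -1 must hold; in canonical form it is b < -9.
Before b := 3*w - 5: 3*w < -4
Before skip: 3*w < -4
Before b := h + 3*q + 5: 3*w < -4
Before w := 3*h - 3*b: 9*h < 9*b - 4
Answer: WP = 9*h < 9*b - 4


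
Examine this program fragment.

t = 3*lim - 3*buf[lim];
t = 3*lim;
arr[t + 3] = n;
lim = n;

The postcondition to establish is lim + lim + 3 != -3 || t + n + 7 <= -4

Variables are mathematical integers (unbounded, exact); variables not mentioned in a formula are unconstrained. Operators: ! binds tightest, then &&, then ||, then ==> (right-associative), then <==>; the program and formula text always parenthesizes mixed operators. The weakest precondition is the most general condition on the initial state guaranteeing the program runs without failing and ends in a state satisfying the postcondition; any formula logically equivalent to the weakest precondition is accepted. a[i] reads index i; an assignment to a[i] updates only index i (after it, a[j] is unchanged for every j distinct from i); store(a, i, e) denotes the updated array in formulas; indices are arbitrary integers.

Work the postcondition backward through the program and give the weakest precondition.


Working backward. After the program, the postcondition lim + lim + 3 != -3 || t + n + 7 <= -4 must hold; in canonical form it is 2*lim != -6 || n + t <= -11.
Before lim := n: 2*n != -6 || n + t <= -11
Before arr[t + 3] := n: 2*n != -6 || n + t <= -11
Before t := 3*lim: 2*n != -6 || 3*lim + n <= -11
Before t := 3*lim - 3*buf[lim]: 2*n != -6 || 3*lim + n <= -11
Answer: WP = 2*n != -6 || 3*lim + n <= -11


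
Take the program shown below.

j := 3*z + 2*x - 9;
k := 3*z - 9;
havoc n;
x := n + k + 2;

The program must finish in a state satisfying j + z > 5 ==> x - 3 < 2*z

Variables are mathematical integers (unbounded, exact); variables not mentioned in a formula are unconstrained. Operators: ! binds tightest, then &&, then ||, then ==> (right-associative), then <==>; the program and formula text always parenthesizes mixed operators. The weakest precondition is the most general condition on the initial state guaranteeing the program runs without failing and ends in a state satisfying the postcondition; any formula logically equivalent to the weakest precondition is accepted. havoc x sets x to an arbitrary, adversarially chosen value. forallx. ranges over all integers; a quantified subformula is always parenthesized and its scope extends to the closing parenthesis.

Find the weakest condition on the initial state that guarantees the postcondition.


Working backward. After the program, the postcondition j + z > 5 ==> x - 3 < 2*z must hold; in canonical form it is j + z > 5 ==> x < 2*z + 3.
Before x := n + k + 2: j + z > 5 ==> k + n < 2*z + 1
Before havoc n: forall n_1. (j + z > 5 ==> k + n_1 < 2*z + 1)
Before k := 3*z - 9: forall n_1. (j + z > 5 ==> n_1 + z < 10)
Before j := 3*z + 2*x - 9: forall n_1. (2*x + 4*z > 14 ==> n_1 + z < 10)
Answer: WP = forall n_1. (2*x + 4*z > 14 ==> n_1 + z < 10)


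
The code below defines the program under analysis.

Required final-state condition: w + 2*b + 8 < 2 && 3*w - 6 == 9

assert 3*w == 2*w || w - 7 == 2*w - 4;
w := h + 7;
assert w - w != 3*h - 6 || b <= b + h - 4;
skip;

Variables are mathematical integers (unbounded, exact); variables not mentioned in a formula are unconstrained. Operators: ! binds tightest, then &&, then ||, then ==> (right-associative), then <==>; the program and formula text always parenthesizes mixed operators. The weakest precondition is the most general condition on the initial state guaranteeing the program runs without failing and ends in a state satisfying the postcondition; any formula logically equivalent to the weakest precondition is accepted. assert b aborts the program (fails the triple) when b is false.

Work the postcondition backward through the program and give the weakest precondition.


Working backward. After the program, the postcondition w + 2*b + 8 < 2 && 3*w - 6 == 9 must hold; in canonical form it is 2*b + w < -6 && 3*w == 15.
Before skip: 2*b + w < -6 && 3*w == 15
Before assert w - w != 3*h - 6 || b <= b + h - 4: (3*h != 6 || h >= 4) && 2*b + w < -6 && 3*w == 15
Before w := h + 7: (3*h != 6 || h >= 4) && 2*b + h < -13 && 3*h == -6
Before assert 3*w == 2*w || w - 7 == 2*w - 4: (w == 0 || w == -3) && (3*h != 6 || h >= 4) && 2*b + h < -13 && 3*h == -6
Answer: WP = (w == 0 || w == -3) && (3*h != 6 || h >= 4) && 2*b + h < -13 && 3*h == -6


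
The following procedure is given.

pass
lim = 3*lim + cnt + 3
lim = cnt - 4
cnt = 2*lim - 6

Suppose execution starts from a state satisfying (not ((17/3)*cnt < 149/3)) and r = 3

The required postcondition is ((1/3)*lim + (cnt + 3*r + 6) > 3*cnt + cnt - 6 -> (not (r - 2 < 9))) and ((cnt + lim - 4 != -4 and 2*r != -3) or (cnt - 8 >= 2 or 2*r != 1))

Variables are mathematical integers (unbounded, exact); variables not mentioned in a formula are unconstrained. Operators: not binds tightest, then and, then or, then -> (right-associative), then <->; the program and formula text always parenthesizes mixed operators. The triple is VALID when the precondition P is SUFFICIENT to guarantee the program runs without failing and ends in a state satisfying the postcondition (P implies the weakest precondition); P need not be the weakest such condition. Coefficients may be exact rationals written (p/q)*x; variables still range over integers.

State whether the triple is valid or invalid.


Working backward. After the program, the postcondition ((1/3)*lim + (cnt + 3*r + 6) > 3*cnt + cnt - 6 -> (not (r - 2 < 9))) and ((cnt + lim - 4 != -4 and 2*r != -3) or (cnt - 8 >= 2 or 2*r != 1)) must hold; in canonical form it is ((1/3)*lim + 3*r > 3*cnt - 12 -> (not (r < 11))) and ((cnt + lim != 0 and 2*r != -3) or cnt >= 10 or 2*r != 1).
Before cnt := 2*lim - 6: (3*r > (17/3)*lim - 30 -> (not (r < 11))) and ((3*lim != 6 and 2*r != -3) or 2*lim >= 16 or 2*r != 1)
Before lim := cnt - 4: (3*r > (17/3)*cnt - 158/3 -> (not (r < 11))) and ((3*cnt != 18 and 2*r != -3) or 2*cnt >= 24 or 2*r != 1)
Before lim := 3*lim + cnt + 3: (3*r > (17/3)*cnt - 158/3 -> (not (r < 11))) and ((3*cnt != 18 and 2*r != -3) or 2*cnt >= 24 or 2*r != 1)
Before skip: (3*r > (17/3)*cnt - 158/3 -> (not (r < 11))) and ((3*cnt != 18 and 2*r != -3) or 2*cnt >= 24 or 2*r != 1)
The weakest precondition is (3*r > (17/3)*cnt - 158/3 -> (not (r < 11))) and ((3*cnt != 18 and 2*r != -3) or 2*cnt >= 24 or 2*r != 1).
Check whether (not ((17/3)*cnt < 149/3)) and r = 3 implies it.
Countermodel: at the initial state cnt = 9, r = 3, the precondition holds but the weakest precondition fails.
Answer: invalid


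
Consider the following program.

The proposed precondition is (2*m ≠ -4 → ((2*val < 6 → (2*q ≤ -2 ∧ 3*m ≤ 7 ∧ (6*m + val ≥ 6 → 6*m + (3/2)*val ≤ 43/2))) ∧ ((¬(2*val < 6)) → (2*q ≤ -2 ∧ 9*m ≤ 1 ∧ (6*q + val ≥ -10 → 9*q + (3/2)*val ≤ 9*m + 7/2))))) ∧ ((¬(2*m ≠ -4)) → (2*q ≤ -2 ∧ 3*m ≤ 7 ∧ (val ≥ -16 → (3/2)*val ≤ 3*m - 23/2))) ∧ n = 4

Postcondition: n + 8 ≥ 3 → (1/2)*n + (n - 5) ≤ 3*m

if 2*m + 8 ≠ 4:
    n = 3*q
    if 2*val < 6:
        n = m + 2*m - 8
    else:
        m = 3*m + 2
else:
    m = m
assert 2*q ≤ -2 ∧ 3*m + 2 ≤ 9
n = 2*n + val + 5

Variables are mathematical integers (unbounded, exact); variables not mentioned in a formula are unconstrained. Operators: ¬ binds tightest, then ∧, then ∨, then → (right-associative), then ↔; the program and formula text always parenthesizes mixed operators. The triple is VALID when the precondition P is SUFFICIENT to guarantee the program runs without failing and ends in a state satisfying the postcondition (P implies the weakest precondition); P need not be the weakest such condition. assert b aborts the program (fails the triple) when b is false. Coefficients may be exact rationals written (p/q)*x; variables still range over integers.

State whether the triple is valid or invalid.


Working backward. After the program, the postcondition n + 8 ≥ 3 → (1/2)*n + (n - 5) ≤ 3*m must hold; in canonical form it is n ≥ -5 → (3/2)*n ≤ 3*m + 5.
Before n := 2*n + val + 5: 2*n + val ≥ -10 → 3*n + (3/2)*val ≤ 3*m - 5/2
Before assert 2*q ≤ -2 ∧ 3*m + 2 ≤ 9: 2*q ≤ -2 ∧ 3*m ≤ 7 ∧ (2*n + val ≥ -10 → 3*n + (3/2)*val ≤ 3*m - 5/2)
Then branch requires (2*val < 6 → (2*q ≤ -2 ∧ 3*m ≤ 7 ∧ (6*m + val ≥ 6 → 6*m + (3/2)*val ≤ 43/2))) ∧ ((¬(2*val < 6)) → (2*q ≤ -2 ∧ 9*m ≤ 1 ∧ (6*q + val ≥ -10 → 9*q + (3/2)*val ≤ 9*m + 7/2))); else branch requires 2*q ≤ -2 ∧ 3*m ≤ 7 ∧ (2*n + val ≥ -10 → 3*n + (3/2)*val ≤ 3*m - 5/2).
Before the if: (2*m ≠ -4 → ((2*val < 6 → (2*q ≤ -2 ∧ 3*m ≤ 7 ∧ (6*m + val ≥ 6 → 6*m + (3/2)*val ≤ 43/2))) ∧ ((¬(2*val < 6)) → (2*q ≤ -2 ∧ 9*m ≤ 1 ∧ (6*q + val ≥ -10 → 9*q + (3/2)*val ≤ 9*m + 7/2))))) ∧ ((¬(2*m ≠ -4)) → (2*q ≤ -2 ∧ 3*m ≤ 7 ∧ (2*n + val ≥ -10 → 3*n + (3/2)*val ≤ 3*m - 5/2)))
The weakest precondition is (2*m ≠ -4 → ((2*val < 6 → (2*q ≤ -2 ∧ 3*m ≤ 7 ∧ (6*m + val ≥ 6 → 6*m + (3/2)*val ≤ 43/2))) ∧ ((¬(2*val < 6)) → (2*q ≤ -2 ∧ 9*m ≤ 1 ∧ (6*q + val ≥ -10 → 9*q + (3/2)*val ≤ 9*m + 7/2))))) ∧ ((¬(2*m ≠ -4)) → (2*q ≤ -2 ∧ 3*m ≤ 7 ∧ (2*n + val ≥ -10 → 3*n + (3/2)*val ≤ 3*m - 5/2))).
Check whether (2*m ≠ -4 → ((2*val < 6 → (2*q ≤ -2 ∧ 3*m ≤ 7 ∧ (6*m + val ≥ 6 → 6*m + (3/2)*val ≤ 43/2))) ∧ ((¬(2*val < 6)) → (2*q ≤ -2 ∧ 9*m ≤ 1 ∧ (6*q + val ≥ -10 → 9*q + (3/2)*val ≤ 9*m + 7/2))))) ∧ ((¬(2*m ≠ -4)) → (2*q ≤ -2 ∧ 3*m ≤ 7 ∧ (val ≥ -16 → (3/2)*val ≤ 3*m - 23/2))) ∧ n = 4 implies it.
Countermodel: at the initial state m = -2, n = 4, q = -1, val = -12, the precondition holds but the weakest precondition fails.
Answer: invalid


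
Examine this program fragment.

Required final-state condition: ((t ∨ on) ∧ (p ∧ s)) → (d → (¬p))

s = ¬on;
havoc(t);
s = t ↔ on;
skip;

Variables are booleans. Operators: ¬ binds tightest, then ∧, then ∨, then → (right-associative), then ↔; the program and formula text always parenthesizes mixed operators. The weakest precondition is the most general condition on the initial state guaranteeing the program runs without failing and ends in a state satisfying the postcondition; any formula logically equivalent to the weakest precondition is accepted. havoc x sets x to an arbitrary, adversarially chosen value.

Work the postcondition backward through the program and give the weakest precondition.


Working backward. After the program, the postcondition ((t ∨ on) ∧ (p ∧ s)) → (d → (¬p)) must hold; in canonical form it is ((t ∨ on) ∧ p ∧ s) → (d → (¬p)).
Before skip: ((t ∨ on) ∧ p ∧ s) → (d → (¬p))
Before s := t ↔ on: ((t ∨ on) ∧ p ∧ (t ↔ on)) → (d → (¬p))
Before havoc t: (p ∧ on) → (d → (¬p))
Before s := ¬on: (p ∧ on) → (d → (¬p))
Answer: WP = (p ∧ on) → (d → (¬p))


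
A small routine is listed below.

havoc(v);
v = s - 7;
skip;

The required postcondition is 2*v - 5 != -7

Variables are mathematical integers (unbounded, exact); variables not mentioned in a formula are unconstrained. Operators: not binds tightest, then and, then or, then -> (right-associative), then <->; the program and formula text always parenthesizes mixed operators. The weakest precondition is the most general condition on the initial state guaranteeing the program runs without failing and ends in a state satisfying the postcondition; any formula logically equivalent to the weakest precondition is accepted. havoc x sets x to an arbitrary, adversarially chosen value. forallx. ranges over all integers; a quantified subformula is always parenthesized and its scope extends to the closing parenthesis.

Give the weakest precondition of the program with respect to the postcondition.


Working backward. After the program, the postcondition 2*v - 5 != -7 must hold; in canonical form it is 2*v != -2.
Before skip: 2*v != -2
Before v := s - 7: 2*s != 12
Before havoc v: 2*s != 12
Answer: WP = 2*s != 12


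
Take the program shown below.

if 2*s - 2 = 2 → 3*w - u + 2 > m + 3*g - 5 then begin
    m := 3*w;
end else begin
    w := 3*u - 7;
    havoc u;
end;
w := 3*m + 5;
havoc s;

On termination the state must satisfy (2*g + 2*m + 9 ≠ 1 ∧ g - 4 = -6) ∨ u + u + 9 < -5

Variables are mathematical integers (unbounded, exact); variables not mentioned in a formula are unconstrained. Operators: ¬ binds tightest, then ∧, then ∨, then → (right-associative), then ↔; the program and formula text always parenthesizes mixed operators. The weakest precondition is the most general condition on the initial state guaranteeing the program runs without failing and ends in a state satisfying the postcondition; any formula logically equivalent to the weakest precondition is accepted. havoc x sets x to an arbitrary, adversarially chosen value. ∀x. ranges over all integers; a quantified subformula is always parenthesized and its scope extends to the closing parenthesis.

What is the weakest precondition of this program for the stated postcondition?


Working backward. After the program, the postcondition (2*g + 2*m + 9 ≠ 1 ∧ g - 4 = -6) ∨ u + u + 9 < -5 must hold; in canonical form it is (2*g + 2*m ≠ -8 ∧ g = -2) ∨ 2*u < -14.
Before havoc s: (2*g + 2*m ≠ -8 ∧ g = -2) ∨ 2*u < -14
Before w := 3*m + 5: (2*g + 2*m ≠ -8 ∧ g = -2) ∨ 2*u < -14
Then branch requires (2*g + 6*w ≠ -8 ∧ g = -2) ∨ 2*u < -14; else branch requires ∀u_1. ((2*g + 2*m ≠ -8 ∧ g = -2) ∨ 2*u_1 < -14).
Before the if: ((2*s = 4 → 3*w > 3*g + m + u - 7) → ((2*g + 6*w ≠ -8 ∧ g = -2) ∨ 2*u < -14)) ∧ ((¬(2*s = 4 → 3*w > 3*g + m + u - 7)) → (∀u_1. ((2*g + 2*m ≠ -8 ∧ g = -2) ∨ 2*u_1 < -14)))
Answer: WP = ((2*s = 4 → 3*w > 3*g + m + u - 7) → ((2*g + 6*w ≠ -8 ∧ g = -2) ∨ 2*u < -14)) ∧ ((¬(2*s = 4 → 3*w > 3*g + m + u - 7)) → (∀u_1. ((2*g + 2*m ≠ -8 ∧ g = -2) ∨ 2*u_1 < -14)))


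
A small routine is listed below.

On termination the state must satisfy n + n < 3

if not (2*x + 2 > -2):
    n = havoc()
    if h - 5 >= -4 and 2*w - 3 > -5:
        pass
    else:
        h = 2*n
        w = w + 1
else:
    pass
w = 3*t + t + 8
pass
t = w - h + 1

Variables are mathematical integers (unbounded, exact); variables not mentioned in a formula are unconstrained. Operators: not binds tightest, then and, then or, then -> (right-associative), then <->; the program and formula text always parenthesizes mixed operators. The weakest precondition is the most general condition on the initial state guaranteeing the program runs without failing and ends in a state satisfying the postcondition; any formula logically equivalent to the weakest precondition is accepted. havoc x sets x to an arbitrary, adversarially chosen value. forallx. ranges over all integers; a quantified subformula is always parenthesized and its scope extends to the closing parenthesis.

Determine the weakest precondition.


Working backward. After the program, the postcondition n + n < 3 must hold; in canonical form it is 2*n < 3.
Before t := w - h + 1: 2*n < 3
Before skip: 2*n < 3
Before w := 3*t + t + 8: 2*n < 3
Then branch requires forall n_1. (((h >= 1 and 2*w > -2) -> 2*n_1 < 3) and ((not (h >= 1 and 2*w > -2)) -> 2*n_1 < 3)); else branch requires 2*n < 3.
Before the if: ((not (2*x > -4)) -> (forall n_1. (((h >= 1 and 2*w > -2) -> 2*n_1 < 3) and ((not (h >= 1 and 2*w > -2)) -> 2*n_1 < 3)))) and (2*x > -4 -> 2*n < 3)
Answer: WP = ((not (2*x > -4)) -> (forall n_1. (((h >= 1 and 2*w > -2) -> 2*n_1 < 3) and ((not (h >= 1 and 2*w > -2)) -> 2*n_1 < 3)))) and (2*x > -4 -> 2*n < 3)


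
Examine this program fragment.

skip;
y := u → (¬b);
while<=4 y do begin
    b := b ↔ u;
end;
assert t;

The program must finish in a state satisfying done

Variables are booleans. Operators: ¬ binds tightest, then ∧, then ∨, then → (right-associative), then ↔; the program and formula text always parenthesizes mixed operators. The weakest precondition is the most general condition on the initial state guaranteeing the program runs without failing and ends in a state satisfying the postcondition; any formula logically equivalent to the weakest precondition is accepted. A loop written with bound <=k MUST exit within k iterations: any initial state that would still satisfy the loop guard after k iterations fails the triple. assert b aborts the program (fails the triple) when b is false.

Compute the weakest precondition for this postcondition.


Working backward. After the program, done must hold.
Before assert t: t ∧ done
Before the loop (bound <=4), unroll the exhaustion recursion (WP_0 = exit-now case; WP_j = one more guarded iteration, up to j = 4):
  WP_0: (¬y) ∧ t ∧ done
  WP_1: (y → ((¬y) ∧ t ∧ done)) ∧ ((¬y) → (t ∧ done))
  WP_2: (y → ((y → ((¬y) ∧ t ∧ done)) ∧ ((¬y) → (t ∧ done)))) ∧ ((¬y) → (t ∧ done))
  WP_3: (y → ((y → ((y → ((¬y) ∧ t ∧ done)) ∧ ((¬y) → (t ∧ done)))) ∧ ((¬y) → (t ∧ done)))) ∧ ((¬y) → (t ∧ done))
  WP_4: (y → ((y → ((y → ((y → ((¬y) ∧ t ∧ done)) ∧ ((¬y) → (t ∧ done)))) ∧ ((¬y) → (t ∧ done)))) ∧ ((¬y) → (t ∧ done)))) ∧ ((¬y) → (t ∧ done))
So before the loop: (y → ((y → ((y → ((y → ((¬y) ∧ t ∧ done)) ∧ ((¬y) → (t ∧ done)))) ∧ ((¬y) → (t ∧ done)))) ∧ ((¬y) → (t ∧ done)))) ∧ ((¬y) → (t ∧ done))
Before y := u → (¬b): ((u → (¬b)) → (((u → (¬b)) → (((u → (¬b)) → (((u → (¬b)) → ((¬(u → (¬b))) ∧ t ∧ done)) ∧ ((¬(u → (¬b))) → (t ∧ done)))) ∧ ((¬(u → (¬b))) → (t ∧ done)))) ∧ ((¬(u → (¬b))) → (t ∧ done)))) ∧ ((¬(u → (¬b))) → (t ∧ done))
Before skip: ((u → (¬b)) → (((u → (¬b)) → (((u → (¬b)) → (((u → (¬b)) → ((¬(u → (¬b))) ∧ t ∧ done)) ∧ ((¬(u → (¬b))) → (t ∧ done)))) ∧ ((¬(u → (¬b))) → (t ∧ done)))) ∧ ((¬(u → (¬b))) → (t ∧ done)))) ∧ ((¬(u → (¬b))) → (t ∧ done))
Answer: WP = ((u → (¬b)) → (((u → (¬b)) → (((u → (¬b)) → (((u → (¬b)) → ((¬(u → (¬b))) ∧ t ∧ done)) ∧ ((¬(u → (¬b))) → (t ∧ done)))) ∧ ((¬(u → (¬b))) → (t ∧ done)))) ∧ ((¬(u → (¬b))) → (t ∧ done)))) ∧ ((¬(u → (¬b))) → (t ∧ done))


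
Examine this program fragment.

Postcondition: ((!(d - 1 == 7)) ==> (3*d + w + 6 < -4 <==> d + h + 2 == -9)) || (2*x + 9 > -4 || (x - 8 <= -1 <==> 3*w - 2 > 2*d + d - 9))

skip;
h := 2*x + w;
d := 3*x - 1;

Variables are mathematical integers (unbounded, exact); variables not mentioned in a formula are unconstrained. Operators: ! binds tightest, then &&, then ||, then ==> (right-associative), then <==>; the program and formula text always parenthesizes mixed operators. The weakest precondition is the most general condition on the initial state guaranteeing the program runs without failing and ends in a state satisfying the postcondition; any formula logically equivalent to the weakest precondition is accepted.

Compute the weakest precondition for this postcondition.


Working backward. After the program, the postcondition ((!(d - 1 == 7)) ==> (3*d + w + 6 < -4 <==> d + h + 2 == -9)) || (2*x + 9 > -4 || (x - 8 <= -1 <==> 3*w - 2 > 2*d + d - 9)) must hold; in canonical form it is ((!(d == 8)) ==> (3*d + w < -10 <==> d + h == -11)) || 2*x > -13 || (x <= 7 <==> 3*w > 3*d - 7).
Before d := 3*x - 1: ((!(3*x == 9)) ==> (w + 9*x < -7 <==> h + 3*x == -10)) || 2*x > -13 || (x <= 7 <==> 3*w > 9*x - 10)
Before h := 2*x + w: ((!(3*x == 9)) ==> (w + 9*x < -7 <==> w + 5*x == -10)) || 2*x > -13 || (x <= 7 <==> 3*w > 9*x - 10)
Before skip: ((!(3*x == 9)) ==> (w + 9*x < -7 <==> w + 5*x == -10)) || 2*x > -13 || (x <= 7 <==> 3*w > 9*x - 10)
Answer: WP = ((!(3*x == 9)) ==> (w + 9*x < -7 <==> w + 5*x == -10)) || 2*x > -13 || (x <= 7 <==> 3*w > 9*x - 10)


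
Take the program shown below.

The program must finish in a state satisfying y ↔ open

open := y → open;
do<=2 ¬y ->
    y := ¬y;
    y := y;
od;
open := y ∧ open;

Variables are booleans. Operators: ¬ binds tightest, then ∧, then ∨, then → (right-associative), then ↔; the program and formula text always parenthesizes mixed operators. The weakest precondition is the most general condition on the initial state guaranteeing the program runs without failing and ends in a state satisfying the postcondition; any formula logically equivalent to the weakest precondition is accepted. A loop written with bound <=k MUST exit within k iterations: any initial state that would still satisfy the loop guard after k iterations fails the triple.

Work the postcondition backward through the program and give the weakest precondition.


Working backward. After the program, y ↔ open must hold.
Before open := y ∧ open: y ↔ (y ∧ open)
Before the loop (bound <=2), unroll the exhaustion recursion (WP_0 = exit-now case; WP_j = one more guarded iteration, up to j = 2):
  WP_0: y ∧ (y ↔ (y ∧ open))
  WP_1: ((¬y) → ((¬y) ∧ ((¬y) ↔ ((¬y) ∧ open)))) ∧ (y → (y ↔ (y ∧ open)))
  WP_2: ((¬y) → ((y → (y ∧ (y ↔ (y ∧ open)))) ∧ ((¬y) → ((¬y) ↔ ((¬y) ∧ open))))) ∧ (y → (y ↔ (y ∧ open)))
So before the loop: ((¬y) → ((y → (y ∧ (y ↔ (y ∧ open)))) ∧ ((¬y) → ((¬y) ↔ ((¬y) ∧ open))))) ∧ (y → (y ↔ (y ∧ open)))
Before open := y → open: ((¬y) → ((y → (y ∧ (y ↔ (y ∧ (y → open))))) ∧ ((¬y) → ((¬y) ↔ ((¬y) ∧ (y → open)))))) ∧ (y → (y ↔ (y ∧ (y → open))))
Answer: WP = ((¬y) → ((y → (y ∧ (y ↔ (y ∧ (y → open))))) ∧ ((¬y) → ((¬y) ↔ ((¬y) ∧ (y → open)))))) ∧ (y → (y ↔ (y ∧ (y → open))))


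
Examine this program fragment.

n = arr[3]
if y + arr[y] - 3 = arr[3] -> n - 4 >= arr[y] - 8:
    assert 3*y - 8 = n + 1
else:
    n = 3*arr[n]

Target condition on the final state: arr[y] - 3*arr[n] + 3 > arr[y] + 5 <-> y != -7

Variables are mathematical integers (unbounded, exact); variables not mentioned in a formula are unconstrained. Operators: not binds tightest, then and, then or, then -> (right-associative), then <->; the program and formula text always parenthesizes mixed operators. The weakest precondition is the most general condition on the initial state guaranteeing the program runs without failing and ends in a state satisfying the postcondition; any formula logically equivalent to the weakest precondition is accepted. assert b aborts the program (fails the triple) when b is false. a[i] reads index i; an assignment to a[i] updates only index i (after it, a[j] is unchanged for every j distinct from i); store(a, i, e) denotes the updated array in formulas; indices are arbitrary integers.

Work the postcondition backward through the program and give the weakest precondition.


Working backward. After the program, the postcondition arr[y] - 3*arr[n] + 3 > arr[y] + 5 <-> y != -7 must hold; in canonical form it is 3*arr[n] < -2 <-> y != -7.
Then branch requires 3*y = n + 9 and (3*arr[n] < -2 <-> y != -7); else branch requires 3*arr[3*arr[n]] < -2 <-> y != -7.
Before the if: ((arr[y] + y = arr[3] + 3 -> n >= arr[y] - 4) -> (3*y = n + 9 and (3*arr[n] < -2 <-> y != -7))) and ((not (arr[y] + y = arr[3] + 3 -> n >= arr[y] - 4)) -> (3*arr[3*arr[n]] < -2 <-> y != -7))
Before n := arr[3]: ((arr[y] + y = arr[3] + 3 -> arr[3] >= arr[y] - 4) -> (3*y = arr[3] + 9 and (3*arr[arr[3]] < -2 <-> y != -7))) and ((not (arr[y] + y = arr[3] + 3 -> arr[3] >= arr[y] - 4)) -> (3*arr[3*arr[arr[3]]] < -2 <-> y != -7))
Answer: WP = ((arr[y] + y = arr[3] + 3 -> arr[3] >= arr[y] - 4) -> (3*y = arr[3] + 9 and (3*arr[arr[3]] < -2 <-> y != -7))) and ((not (arr[y] + y = arr[3] + 3 -> arr[3] >= arr[y] - 4)) -> (3*arr[3*arr[arr[3]]] < -2 <-> y != -7))


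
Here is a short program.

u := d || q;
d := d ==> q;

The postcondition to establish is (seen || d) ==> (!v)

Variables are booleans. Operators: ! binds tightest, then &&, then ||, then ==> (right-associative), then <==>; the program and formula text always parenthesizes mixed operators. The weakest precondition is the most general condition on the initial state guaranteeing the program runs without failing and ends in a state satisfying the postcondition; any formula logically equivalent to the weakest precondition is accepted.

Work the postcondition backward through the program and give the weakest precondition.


Working backward. After the program, (seen || d) ==> (!v) must hold.
Before d := d ==> q: (seen || (d ==> q)) ==> (!v)
Before u := d || q: (seen || (d ==> q)) ==> (!v)
Answer: WP = (seen || (d ==> q)) ==> (!v)


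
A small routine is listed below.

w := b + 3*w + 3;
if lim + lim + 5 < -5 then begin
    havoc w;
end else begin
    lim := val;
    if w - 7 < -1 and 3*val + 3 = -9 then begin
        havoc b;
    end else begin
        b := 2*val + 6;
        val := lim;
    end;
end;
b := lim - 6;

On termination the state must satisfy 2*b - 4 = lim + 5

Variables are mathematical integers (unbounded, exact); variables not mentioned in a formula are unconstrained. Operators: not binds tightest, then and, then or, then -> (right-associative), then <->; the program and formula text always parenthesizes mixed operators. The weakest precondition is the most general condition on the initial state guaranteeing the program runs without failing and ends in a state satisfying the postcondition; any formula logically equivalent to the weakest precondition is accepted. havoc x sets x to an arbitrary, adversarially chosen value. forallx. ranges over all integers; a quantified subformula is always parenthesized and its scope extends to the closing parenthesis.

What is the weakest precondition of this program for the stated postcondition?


Working backward. After the program, the postcondition 2*b - 4 = lim + 5 must hold; in canonical form it is 2*b = lim + 9.
Before b := lim - 6: lim = 21
Then branch requires lim = 21; else branch requires ((w < 6 and 3*val = -12) -> val = 21) and ((not (w < 6 and 3*val = -12)) -> val = 21).
Before the if: (2*lim < -10 -> lim = 21) and ((not (2*lim < -10)) -> (((w < 6 and 3*val = -12) -> val = 21) and ((not (w < 6 and 3*val = -12)) -> val = 21)))
Before w := b + 3*w + 3: (2*lim < -10 -> lim = 21) and ((not (2*lim < -10)) -> (((b + 3*w < 3 and 3*val = -12) -> val = 21) and ((not (b + 3*w < 3 and 3*val = -12)) -> val = 21)))
Answer: WP = (2*lim < -10 -> lim = 21) and ((not (2*lim < -10)) -> (((b + 3*w < 3 and 3*val = -12) -> val = 21) and ((not (b + 3*w < 3 and 3*val = -12)) -> val = 21)))


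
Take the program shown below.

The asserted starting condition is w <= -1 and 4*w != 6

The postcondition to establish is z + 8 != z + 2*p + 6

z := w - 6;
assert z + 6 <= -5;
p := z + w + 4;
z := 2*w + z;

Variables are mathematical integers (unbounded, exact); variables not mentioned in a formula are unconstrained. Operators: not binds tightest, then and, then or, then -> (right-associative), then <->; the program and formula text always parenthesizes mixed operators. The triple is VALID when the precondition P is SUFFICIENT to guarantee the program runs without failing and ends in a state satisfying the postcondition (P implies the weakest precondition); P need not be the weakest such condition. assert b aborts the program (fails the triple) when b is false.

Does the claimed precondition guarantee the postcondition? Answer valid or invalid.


Working backward. After the program, the postcondition z + 8 != z + 2*p + 6 must hold; in canonical form it is 2*p != 2.
Before z := 2*w + z: 2*p != 2
Before p := z + w + 4: 2*w + 2*z != -6
Before assert z + 6 <= -5: z <= -11 and 2*w + 2*z != -6
Before z := w - 6: w <= -5 and 4*w != 6
The weakest precondition is w <= -5 and 4*w != 6.
Check whether w <= -1 and 4*w != 6 implies it.
Countermodel: at the initial state w = -4, the precondition holds but the weakest precondition fails.
Answer: invalid


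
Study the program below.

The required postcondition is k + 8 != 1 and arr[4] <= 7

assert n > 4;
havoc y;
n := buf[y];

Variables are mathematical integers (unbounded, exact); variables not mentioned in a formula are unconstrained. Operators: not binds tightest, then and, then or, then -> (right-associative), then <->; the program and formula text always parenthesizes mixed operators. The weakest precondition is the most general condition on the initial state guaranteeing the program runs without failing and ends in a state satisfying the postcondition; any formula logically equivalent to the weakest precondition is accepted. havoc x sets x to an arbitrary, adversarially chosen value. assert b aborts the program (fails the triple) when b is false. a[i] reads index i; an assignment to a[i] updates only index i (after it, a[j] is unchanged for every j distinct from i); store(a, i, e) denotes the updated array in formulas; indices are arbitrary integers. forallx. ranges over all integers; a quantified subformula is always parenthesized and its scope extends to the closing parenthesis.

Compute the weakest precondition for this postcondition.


Working backward. After the program, the postcondition k + 8 != 1 and arr[4] <= 7 must hold; in canonical form it is k != -7 and arr[4] <= 7.
Before n := buf[y]: k != -7 and arr[4] <= 7
Before havoc y: k != -7 and arr[4] <= 7
Before assert n > 4: n > 4 and k != -7 and arr[4] <= 7
Answer: WP = n > 4 and k != -7 and arr[4] <= 7


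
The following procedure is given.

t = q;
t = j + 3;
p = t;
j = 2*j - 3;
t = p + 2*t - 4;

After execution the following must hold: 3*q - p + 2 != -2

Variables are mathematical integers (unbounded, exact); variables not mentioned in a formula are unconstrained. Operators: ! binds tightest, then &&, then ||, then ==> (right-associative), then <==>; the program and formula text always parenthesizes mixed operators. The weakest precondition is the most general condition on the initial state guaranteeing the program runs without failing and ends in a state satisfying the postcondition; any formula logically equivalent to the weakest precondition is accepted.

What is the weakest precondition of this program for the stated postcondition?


Working backward. After the program, the postcondition 3*q - p + 2 != -2 must hold; in canonical form it is 3*q != p - 4.
Before t := p + 2*t - 4: 3*q != p - 4
Before j := 2*j - 3: 3*q != p - 4
Before p := t: 3*q != t - 4
Before t := j + 3: 3*q != j - 1
Before t := q: 3*q != j - 1
Answer: WP = 3*q != j - 1
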